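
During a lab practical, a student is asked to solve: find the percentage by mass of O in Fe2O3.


M(Fe2O3) = 2×55.85 + 3×16.0 = 159.70 g/mol
Mass of O = 3 × 16.0 = 48.00 g/mol
% O = 48.00/159.70 × 100 = 30.06%

30.06%


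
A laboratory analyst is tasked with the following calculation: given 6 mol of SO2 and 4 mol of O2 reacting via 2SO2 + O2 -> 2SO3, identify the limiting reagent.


Mole ratio available / coefficient:
  SO2: 6/2 = 3.000
  O2: 4/1 = 4.000
Smaller ratio is limiting.

SO2


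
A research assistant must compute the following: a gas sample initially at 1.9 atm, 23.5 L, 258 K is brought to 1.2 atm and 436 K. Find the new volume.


P1V1/T1 = P2V2/T2
V2 = P1V1T2/(T1P2)
= 1.9×23.5×436/(258×1.2)
= 62.879 L

62.879 L


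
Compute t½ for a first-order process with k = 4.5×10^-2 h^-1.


t½ = ln2/k = 0.693147/(4.5×10^-2 h^-1)
= 15.40 h

15.40 h


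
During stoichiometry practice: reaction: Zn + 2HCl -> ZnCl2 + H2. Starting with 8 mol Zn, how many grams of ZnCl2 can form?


Mole ratio ZnCl2:Zn = 1:1
n(ZnCl2) = 8 × 1/1 = 8.000 mol
mass = 8.000 × 136.28 = 1090.24 g

1090.24 g


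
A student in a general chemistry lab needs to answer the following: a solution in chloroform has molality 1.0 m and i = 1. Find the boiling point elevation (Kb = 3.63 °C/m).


ΔTb = Kb × m × i
= 3.63 × 1.0 × 1
= 3.63 °C

3.63 °C


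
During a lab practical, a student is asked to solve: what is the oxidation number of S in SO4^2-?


x + 4(-2) = -2, so x = +6
Oxidation number: +6

+6


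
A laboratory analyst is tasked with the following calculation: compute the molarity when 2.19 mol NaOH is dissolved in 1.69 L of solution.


M = n/V = 2.19/1.69 = 1.296 mol/L

1.296 M


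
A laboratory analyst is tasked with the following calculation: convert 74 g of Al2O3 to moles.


M(Al2O3) = 101.96 g/mol
n = mass/M = 74/101.96 = 0.7258 mol

0.7258 mol


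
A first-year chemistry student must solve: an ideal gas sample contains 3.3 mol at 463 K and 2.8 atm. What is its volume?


PV = nRT  (R = 0.08206 L·atm/(mol·K))
V = nRT/P = 3.3×0.08206×463/2.8
= 44.778 L

44.778 L


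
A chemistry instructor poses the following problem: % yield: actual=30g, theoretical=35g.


% yield = actual/theoretical × 100
= 30/35 × 100
= 85.71%

85.71%


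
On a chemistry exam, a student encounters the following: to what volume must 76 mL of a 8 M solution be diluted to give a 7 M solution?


C1V1 = C2V2
8 × 76 = 7 × V2
V2 = 608/7 = 86.86 mL

86.86 mL


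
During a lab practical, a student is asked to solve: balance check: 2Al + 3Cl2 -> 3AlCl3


Equation: 2Al + 3Cl2 -> 3AlCl3
Check atoms: Al: 2≠3, Cl: 6≠9
Not balanced

No, not balanced


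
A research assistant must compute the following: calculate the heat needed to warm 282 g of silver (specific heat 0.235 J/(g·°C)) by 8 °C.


q = mcΔT = 282 × 0.235 × 8
= 530.16 J

530.16 J


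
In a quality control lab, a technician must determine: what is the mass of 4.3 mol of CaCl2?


M(CaCl2) = 110.98 g/mol
mass = n × M = 4.3 × 110.98 = 477.21 g

477.21 g


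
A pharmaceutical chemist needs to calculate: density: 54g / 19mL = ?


ρ = mass/volume
= 54/19
= 2.842 g/mL

2.842 g/mL


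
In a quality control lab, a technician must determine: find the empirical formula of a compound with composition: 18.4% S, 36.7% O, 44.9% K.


Assume 100 g sample. Moles of each element:
  S: 18.4/32.07 = 0.574 mol
  O: 36.7/16.0 = 2.294 mol
  K: 44.9/39.1 = 1.148 mol
Divide by smallest (0.574):
  S: 0.574/0.574 = 1.0
  O: 2.294/0.574 = 4.0
  K: 1.148/0.574 = 2.0
Empirical formula: K2SO4

K2SO4


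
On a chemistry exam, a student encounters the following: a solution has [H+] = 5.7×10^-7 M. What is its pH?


pH = -log10([H+]) = -log10(5.7×10^-7)
= 7 - log10(5.7)
= 7 - 0.76
= 6.24

6.24


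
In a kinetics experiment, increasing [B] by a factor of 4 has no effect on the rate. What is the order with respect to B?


rate ∝ [B]^n
rate ∝ [B]^0
Order in B: 0

0


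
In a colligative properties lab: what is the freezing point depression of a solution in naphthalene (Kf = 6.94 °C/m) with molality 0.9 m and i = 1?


ΔTf = Kf × m × i
= 6.94 × 0.9 × 1
= 6.246 °C

6.246 °C


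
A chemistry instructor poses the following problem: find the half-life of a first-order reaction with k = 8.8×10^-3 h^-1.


t½ = ln2/k = 0.693147/(8.8×10^-3 h^-1)
= 78.77 h

78.77 h


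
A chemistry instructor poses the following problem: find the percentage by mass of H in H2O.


M(H2O) = 2×1.008 + 1×16.0 = 18.016 g/mol
Mass of H = 2 × 1.008 = 2.016 g/mol
% H = 2.016/18.016 × 100 = 11.19%

11.19%


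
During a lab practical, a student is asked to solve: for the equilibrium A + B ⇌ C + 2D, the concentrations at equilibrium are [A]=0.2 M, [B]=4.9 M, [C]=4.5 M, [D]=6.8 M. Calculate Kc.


Kc = [C][D]^2/([A][B])
= (4.5^1 × 6.8^2)/(0.2^1 × 4.9^1)
= 208.08/0.98
= 212.3

212.3


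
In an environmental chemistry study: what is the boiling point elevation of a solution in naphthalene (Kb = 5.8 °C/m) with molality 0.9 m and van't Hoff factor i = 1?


ΔTb = Kb × m × i
= 5.8 × 0.9 × 1
= 5.22 °C

5.22 °C


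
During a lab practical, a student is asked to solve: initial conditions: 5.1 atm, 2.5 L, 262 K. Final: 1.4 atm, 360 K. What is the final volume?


P1V1/T1 = P2V2/T2
V2 = P1V1T2/(T1P2)
= 5.1×2.5×360/(262×1.4)
= 12.514 L

12.514 L


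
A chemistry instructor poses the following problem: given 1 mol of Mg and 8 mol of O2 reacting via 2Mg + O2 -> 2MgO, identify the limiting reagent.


Mole ratio available / coefficient:
  Mg: 1/2 = 0.500
  O2: 8/1 = 8.000
Smaller ratio is limiting.

Mg


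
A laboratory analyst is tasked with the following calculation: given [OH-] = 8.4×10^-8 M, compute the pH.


pOH = -log10([OH-]) = -log10(8.4×10^-8)
= 8 - log10(8.4) = 7.08
pH = 14 - pOH = 14 - 7.08 = 6.92

6.92


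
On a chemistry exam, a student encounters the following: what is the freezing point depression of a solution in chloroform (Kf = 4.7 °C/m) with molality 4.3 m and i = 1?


ΔTf = Kf × m × i
= 4.7 × 4.3 × 1
= 20.21 °C

20.21 °C


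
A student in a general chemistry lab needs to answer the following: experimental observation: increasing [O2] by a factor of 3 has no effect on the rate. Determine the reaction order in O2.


rate ∝ [O2]^n
rate ∝ [O2]^0
Order in O2: 0

0


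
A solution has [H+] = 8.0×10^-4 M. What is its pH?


pH = -log10([H+]) = -log10(8.0×10^-4)
= 4 - log10(8.0)
= 4 - 0.9
= 3.1

3.1


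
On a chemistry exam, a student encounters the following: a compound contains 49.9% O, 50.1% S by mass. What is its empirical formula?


Assume 100 g sample. Moles of each element:
  O: 49.9/16.0 = 3.119 mol
  S: 50.1/32.07 = 1.562 mol
Divide by smallest (1.562):
  O: 3.119/1.562 = 2.0
  S: 1.562/1.562 = 1.0
Empirical formula: SO2

SO2


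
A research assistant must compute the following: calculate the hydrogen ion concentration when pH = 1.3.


[H+] = 10^(-pH) = 10^(-1.3)
= 5.01×10^-2 M

5.01×10^-2 M


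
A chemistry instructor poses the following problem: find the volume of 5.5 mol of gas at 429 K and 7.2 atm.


PV = nRT  (R = 0.08206 L·atm/(mol·K))
V = nRT/P = 5.5×0.08206×429/7.2
= 26.892 L

26.892 L


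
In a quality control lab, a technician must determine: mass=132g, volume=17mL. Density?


ρ = mass/volume
= 132/17
= 7.765 g/mL

7.765 g/mL


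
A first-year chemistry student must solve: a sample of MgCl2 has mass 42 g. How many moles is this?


M(MgCl2) = 95.21 g/mol
n = mass/M = 42/95.21 = 0.4411 mol

0.4411 mol


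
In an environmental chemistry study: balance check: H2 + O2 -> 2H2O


Equation: H2 + O2 -> 2H2O
Check atoms: H: 2≠4, O: 2=2
Not balanced

No, not balanced


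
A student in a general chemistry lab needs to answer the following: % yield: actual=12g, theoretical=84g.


% yield = actual/theoretical × 100
= 12/84 × 100
= 14.29%

14.29%


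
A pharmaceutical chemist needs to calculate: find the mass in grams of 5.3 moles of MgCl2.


M(MgCl2) = 95.21 g/mol
mass = n × M = 5.3 × 95.21 = 504.61 g

504.61 g


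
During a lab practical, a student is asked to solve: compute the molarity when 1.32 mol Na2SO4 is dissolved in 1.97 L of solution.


M = n/V = 1.32/1.97 = 0.670 mol/L

0.670 M


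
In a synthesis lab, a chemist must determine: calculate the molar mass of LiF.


M(LiF) = 1×6.94 + 1×19.0
= 6.94 + 19.0
= 25.94 g/mol

25.94 g/mol


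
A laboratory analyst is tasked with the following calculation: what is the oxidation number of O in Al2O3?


O is usually -2
Oxidation number: -2

-2


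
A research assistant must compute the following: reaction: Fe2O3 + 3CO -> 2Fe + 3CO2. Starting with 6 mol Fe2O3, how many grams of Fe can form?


Mole ratio Fe:Fe2O3 = 2:1
n(Fe) = 6 × 2/1 = 12.000 mol
mass = 12.000 × 55.85 = 670.2 g

670.2 g


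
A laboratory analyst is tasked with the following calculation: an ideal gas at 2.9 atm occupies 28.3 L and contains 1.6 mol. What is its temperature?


PV = nRT  (R = 0.08206 L·atm/(mol·K))
T = PV/(nR) = 2.9×28.3/(1.6×0.08206)
= 82.07/0.131296
= 625.08 K

625.08 K


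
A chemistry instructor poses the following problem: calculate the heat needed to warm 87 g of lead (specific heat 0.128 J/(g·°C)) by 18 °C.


q = mcΔT = 87 × 0.128 × 18
= 200.45 J

200.45 J


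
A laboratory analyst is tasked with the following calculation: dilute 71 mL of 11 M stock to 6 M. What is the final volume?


C1V1 = C2V2
11 × 71 = 6 × V2
V2 = 781/6 = 130.17 mL

130.17 mL


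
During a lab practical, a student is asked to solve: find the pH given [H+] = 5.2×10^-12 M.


pH = -log10([H+]) = -log10(5.2×10^-12)
= 12 - log10(5.2)
= 12 - 0.72
= 11.28

11.28


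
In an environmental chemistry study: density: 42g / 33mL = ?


ρ = mass/volume
= 42/33
= 1.273 g/mL

1.273 g/mL


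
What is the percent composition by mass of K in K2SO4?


M(K2SO4) = 2×39.1 + 1×32.07 + 4×16.0 = 174.27 g/mol
Mass of K = 2 × 39.1 = 78.20 g/mol
% K = 78.20/174.27 × 100 = 44.87%

44.87%


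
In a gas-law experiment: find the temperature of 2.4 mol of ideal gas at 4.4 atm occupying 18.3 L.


PV = nRT  (R = 0.08206 L·atm/(mol·K))
T = PV/(nR) = 4.4×18.3/(2.4×0.08206)
= 80.52/0.196944
= 408.85 K

408.85 K


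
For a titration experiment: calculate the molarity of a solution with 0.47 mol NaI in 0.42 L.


M = n/V = 0.47/0.42 = 1.119 mol/L

1.119 M


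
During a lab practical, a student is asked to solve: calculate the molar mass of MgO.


M(MgO) = 1×24.31 + 1×16.0
= 24.31 + 16.0
= 40.31 g/mol

40.31 g/mol


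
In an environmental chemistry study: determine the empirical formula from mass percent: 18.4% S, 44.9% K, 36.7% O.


Assume 100 g sample. Moles of each element:
  S: 18.4/32.07 = 0.574 mol
  K: 44.9/39.1 = 1.148 mol
  O: 36.7/16.0 = 2.294 mol
Divide by smallest (0.574):
  S: 0.574/0.574 = 1.0
  K: 1.148/0.574 = 2.0
  O: 2.294/0.574 = 4.0
Empirical formula: K2SO4

K2SO4


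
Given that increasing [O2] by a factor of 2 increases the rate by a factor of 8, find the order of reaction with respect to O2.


rate ∝ [O2]^n
2^n = 8 → n = 3
Order in O2: 3

3


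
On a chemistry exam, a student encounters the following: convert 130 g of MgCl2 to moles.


M(MgCl2) = 95.21 g/mol
n = mass/M = 130/95.21 = 1.3654 mol

1.3654 mol


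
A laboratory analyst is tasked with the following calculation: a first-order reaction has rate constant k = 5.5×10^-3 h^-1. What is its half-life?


t½ = ln2/k = 0.693147/(5.5×10^-3 h^-1)
= 126.0 h

126.0 h


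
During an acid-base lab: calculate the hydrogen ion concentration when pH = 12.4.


[H+] = 10^(-pH) = 10^(-12.4)
= 3.98×10^-13 M

3.98×10^-13 M


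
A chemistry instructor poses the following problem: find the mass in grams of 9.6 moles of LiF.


M(LiF) = 25.94 g/mol
mass = n × M = 9.6 × 25.94 = 249.02 g

249.02 g


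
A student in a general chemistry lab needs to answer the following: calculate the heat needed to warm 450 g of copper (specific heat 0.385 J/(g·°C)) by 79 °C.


q = mcΔT = 450 × 0.385 × 79
= 13686.75 J

13686.75 J


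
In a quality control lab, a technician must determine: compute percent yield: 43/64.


% yield = actual/theoretical × 100
= 43/64 × 100
= 67.19%

67.19%


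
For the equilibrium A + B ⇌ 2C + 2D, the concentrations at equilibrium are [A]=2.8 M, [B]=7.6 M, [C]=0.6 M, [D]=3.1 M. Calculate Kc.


Kc = [C]^2[D]^2/([A][B])
= (0.6^2 × 3.1^2)/(2.8^1 × 7.6^1)
= 3.4596/21.28
= 0.1626

0.1626


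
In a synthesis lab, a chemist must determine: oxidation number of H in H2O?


H is +1 with nonmetals
Oxidation number: +1

+1


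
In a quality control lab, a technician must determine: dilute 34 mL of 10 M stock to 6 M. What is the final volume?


C1V1 = C2V2
10 × 34 = 6 × V2
V2 = 340/6 = 56.67 mL

56.67 mL


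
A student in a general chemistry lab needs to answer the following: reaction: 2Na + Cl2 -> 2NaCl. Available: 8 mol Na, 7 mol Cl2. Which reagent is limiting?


Mole ratio available / coefficient:
  Na: 8/2 = 4.000
  Cl2: 7/1 = 7.000
Smaller ratio is limiting.

Na


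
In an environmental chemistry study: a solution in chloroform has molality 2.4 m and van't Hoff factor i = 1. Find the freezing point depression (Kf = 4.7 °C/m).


ΔTf = Kf × m × i
= 4.7 × 2.4 × 1
= 11.28 °C

11.28 °C


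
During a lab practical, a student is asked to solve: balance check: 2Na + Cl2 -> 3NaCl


Equation: 2Na + Cl2 -> 3NaCl
Check atoms: Cl: 2≠3, Na: 2≠3
Not balanced

No, not balanced


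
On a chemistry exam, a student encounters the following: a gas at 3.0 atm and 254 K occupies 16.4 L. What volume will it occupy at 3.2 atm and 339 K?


P1V1/T1 = P2V2/T2
V2 = P1V1T2/(T1P2)
= 3.0×16.4×339/(254×3.2)
= 20.52 L

20.52 L


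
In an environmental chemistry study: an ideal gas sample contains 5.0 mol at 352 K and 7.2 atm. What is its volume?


PV = nRT  (R = 0.08206 L·atm/(mol·K))
V = nRT/P = 5.0×0.08206×352/7.2
= 20.059 L

20.059 L


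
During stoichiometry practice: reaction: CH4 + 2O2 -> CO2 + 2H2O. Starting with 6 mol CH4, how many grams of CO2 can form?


Mole ratio CO2:CH4 = 1:1
n(CO2) = 6 × 1/1 = 6.000 mol
mass = 6.000 × 44.01 = 264.06 g

264.06 g


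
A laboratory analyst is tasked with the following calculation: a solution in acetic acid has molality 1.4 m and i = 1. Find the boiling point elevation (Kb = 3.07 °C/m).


ΔTb = Kb × m × i
= 3.07 × 1.4 × 1
= 4.298 °C

4.298 °C


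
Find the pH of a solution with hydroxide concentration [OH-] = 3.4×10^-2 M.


pOH = -log10([OH-]) = -log10(3.4×10^-2)
= 2 - log10(3.4) = 1.47
pH = 14 - pOH = 14 - 1.47 = 12.53

12.53


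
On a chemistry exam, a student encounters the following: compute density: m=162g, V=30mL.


ρ = mass/volume
= 162/30
= 5.4 g/mL

5.4 g/mL


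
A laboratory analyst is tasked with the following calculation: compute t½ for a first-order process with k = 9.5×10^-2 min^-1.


t½ = ln2/k = 0.693147/(9.5×10^-2 min^-1)
= 7.296 min

7.296 min


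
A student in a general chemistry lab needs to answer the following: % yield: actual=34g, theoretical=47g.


% yield = actual/theoretical × 100
= 34/47 × 100
= 72.34%

72.34%


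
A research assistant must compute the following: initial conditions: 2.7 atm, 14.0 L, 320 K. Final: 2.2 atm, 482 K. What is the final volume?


P1V1/T1 = P2V2/T2
V2 = P1V1T2/(T1P2)
= 2.7×14.0×482/(320×2.2)
= 25.88 L

25.88 L


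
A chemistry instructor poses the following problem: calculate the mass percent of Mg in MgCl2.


M(MgCl2) = 1×24.31 + 2×35.45 = 95.21 g/mol
Mass of Mg = 1 × 24.31 = 24.31 g/mol
% Mg = 24.31/95.21 × 100 = 25.53%

25.53%


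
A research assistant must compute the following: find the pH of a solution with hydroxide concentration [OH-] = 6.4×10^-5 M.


pOH = -log10([OH-]) = -log10(6.4×10^-5)
= 5 - log10(6.4) = 4.19
pH = 14 - pOH = 14 - 4.19 = 9.81

9.81


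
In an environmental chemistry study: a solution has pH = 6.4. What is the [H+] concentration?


[H+] = 10^(-pH) = 10^(-6.4)
= 3.98×10^-7 M

3.98×10^-7 M


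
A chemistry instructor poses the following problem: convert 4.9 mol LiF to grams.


M(LiF) = 25.94 g/mol
mass = n × M = 4.9 × 25.94 = 127.11 g

127.11 g


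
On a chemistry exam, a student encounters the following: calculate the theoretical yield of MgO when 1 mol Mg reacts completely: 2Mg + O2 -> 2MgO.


Mole ratio MgO:Mg = 2:2
n(MgO) = 1 × 2/2 = 1.000 mol
mass = 1.000 × 40.31 = 40.31 g

40.31 g


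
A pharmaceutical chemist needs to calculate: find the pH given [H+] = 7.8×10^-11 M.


pH = -log10([H+]) = -log10(7.8×10^-11)
= 11 - log10(7.8)
= 11 - 0.89
= 10.11

10.11


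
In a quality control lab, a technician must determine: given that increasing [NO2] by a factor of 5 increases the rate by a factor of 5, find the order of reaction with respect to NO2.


rate ∝ [NO2]^n
5^n = 5 → n = 1
Order in NO2: 1

1


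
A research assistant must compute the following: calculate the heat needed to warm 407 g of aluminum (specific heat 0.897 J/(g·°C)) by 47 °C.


q = mcΔT = 407 × 0.897 × 47
= 17158.71 J

17158.71 J


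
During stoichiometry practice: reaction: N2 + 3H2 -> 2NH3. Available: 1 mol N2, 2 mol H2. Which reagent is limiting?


Mole ratio available / coefficient:
  N2: 1/1 = 1.000
  H2: 2/3 = 0.667
Smaller ratio is limiting.

H2


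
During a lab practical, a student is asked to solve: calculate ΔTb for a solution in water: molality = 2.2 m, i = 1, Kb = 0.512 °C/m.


ΔTb = Kb × m × i
= 0.512 × 2.2 × 1
= 1.1264 °C

1.1264 °C


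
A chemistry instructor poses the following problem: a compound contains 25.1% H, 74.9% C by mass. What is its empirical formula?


Assume 100 g sample. Moles of each element:
  H: 25.1/1.008 = 24.901 mol
  C: 74.9/12.01 = 6.236 mol
Divide by smallest (6.236):
  H: 24.901/6.236 = 3.99
  C: 6.236/6.236 = 1.0
Empirical formula: CH4

CH4


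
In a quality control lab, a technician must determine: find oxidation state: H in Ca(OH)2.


H is +1 with nonmetals
Oxidation number: +1

+1


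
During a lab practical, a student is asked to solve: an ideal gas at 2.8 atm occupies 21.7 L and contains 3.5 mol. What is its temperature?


PV = nRT  (R = 0.08206 L·atm/(mol·K))
T = PV/(nR) = 2.8×21.7/(3.5×0.08206)
= 60.76/0.287210
= 211.55 K

211.55 K


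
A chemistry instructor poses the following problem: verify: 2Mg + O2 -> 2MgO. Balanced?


Equation: 2Mg + O2 -> 2MgO
Check atoms: Mg: 2=2, O: 2=2
Balanced

Yes, balanced


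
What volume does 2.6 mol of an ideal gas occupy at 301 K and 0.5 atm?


PV = nRT  (R = 0.08206 L·atm/(mol·K))
V = nRT/P = 2.6×0.08206×301/0.5
= 128.44 L

128.44 L


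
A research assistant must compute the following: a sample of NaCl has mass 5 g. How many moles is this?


M(NaCl) = 58.44 g/mol
n = mass/M = 5/58.44 = 0.0856 mol

0.0856 mol


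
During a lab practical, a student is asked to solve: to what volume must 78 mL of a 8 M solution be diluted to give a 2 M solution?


C1V1 = C2V2
8 × 78 = 2 × V2
V2 = 624/2 = 312.0 mL

312.0 mL


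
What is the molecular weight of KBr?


M(KBr) = 1×39.1 + 1×79.9
= 39.1 + 79.9
= 119.0 g/mol

119.0 g/mol


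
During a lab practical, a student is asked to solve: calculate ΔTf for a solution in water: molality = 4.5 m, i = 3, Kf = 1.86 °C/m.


ΔTf = Kf × m × i
= 1.86 × 4.5 × 3
= 25.11 °C

25.11 °C


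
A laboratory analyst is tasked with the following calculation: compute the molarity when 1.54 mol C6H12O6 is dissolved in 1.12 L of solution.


M = n/V = 1.54/1.12 = 1.375 mol/L

1.375 M


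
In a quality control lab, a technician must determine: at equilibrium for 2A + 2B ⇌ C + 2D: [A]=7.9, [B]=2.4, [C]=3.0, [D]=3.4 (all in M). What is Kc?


Kc = [C][D]^2/([A]^2[B]^2)
= (3.0^1 × 3.4^2)/(7.9^2 × 2.4^2)
= 34.68/359.4816
= 0.09647

0.09647


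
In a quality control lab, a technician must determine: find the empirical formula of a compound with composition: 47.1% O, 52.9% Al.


Assume 100 g sample. Moles of each element:
  O: 47.1/16.0 = 2.944 mol
  Al: 52.9/26.98 = 1.961 mol
Divide by smallest (1.961):
  O: 2.944/1.961 = 1.5
  Al: 1.961/1.961 = 1.0
Multiply all ratios by 2 to obtain whole numbers.
Empirical formula: Al2O3

Al2O3


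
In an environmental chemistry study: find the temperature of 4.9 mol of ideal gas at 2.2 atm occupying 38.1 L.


PV = nRT  (R = 0.08206 L·atm/(mol·K))
T = PV/(nR) = 2.2×38.1/(4.9×0.08206)
= 83.82/0.402094
= 208.46 K

208.46 K


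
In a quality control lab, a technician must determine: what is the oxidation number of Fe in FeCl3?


x + 3(-1) = 0, so x = +3
Oxidation number: +3

+3


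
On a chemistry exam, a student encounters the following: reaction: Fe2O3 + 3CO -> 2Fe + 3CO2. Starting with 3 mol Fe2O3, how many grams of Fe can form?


Mole ratio Fe:Fe2O3 = 2:1
n(Fe) = 3 × 2/1 = 6.000 mol
mass = 6.000 × 55.85 = 335.1 g

335.1 g


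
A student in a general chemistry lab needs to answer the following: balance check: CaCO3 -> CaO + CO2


Equation: CaCO3 -> CaO + CO2
Check atoms: C: 1=1, Ca: 1=1, O: 3=3
Balanced

Yes, balanced


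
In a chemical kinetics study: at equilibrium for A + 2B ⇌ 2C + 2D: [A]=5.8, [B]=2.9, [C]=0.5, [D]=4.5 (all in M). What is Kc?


Kc = [C]^2[D]^2/([A][B]^2)
= (0.5^2 × 4.5^2)/(5.8^1 × 2.9^2)
= 5.0625/48.778
= 0.1038

0.1038


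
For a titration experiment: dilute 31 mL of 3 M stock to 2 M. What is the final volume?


C1V1 = C2V2
3 × 31 = 2 × V2
V2 = 93/2 = 46.5 mL

46.5 mL


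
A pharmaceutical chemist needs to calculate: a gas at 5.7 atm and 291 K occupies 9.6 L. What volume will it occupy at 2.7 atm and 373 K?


P1V1/T1 = P2V2/T2
V2 = P1V1T2/(T1P2)
= 5.7×9.6×373/(291×2.7)
= 25.978 L

25.978 L


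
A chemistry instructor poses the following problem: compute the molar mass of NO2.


M(NO2) = 1×14.01 + 2×16.0
= 14.01 + 32.0
= 46.01 g/mol

46.01 g/mol


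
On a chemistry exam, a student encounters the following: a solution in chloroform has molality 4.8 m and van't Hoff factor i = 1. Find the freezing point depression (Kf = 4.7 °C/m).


ΔTf = Kf × m × i
= 4.7 × 4.8 × 1
= 22.56 °C

22.56 °C


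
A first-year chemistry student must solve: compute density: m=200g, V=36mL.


ρ = mass/volume
= 200/36
= 5.556 g/mL

5.556 g/mL


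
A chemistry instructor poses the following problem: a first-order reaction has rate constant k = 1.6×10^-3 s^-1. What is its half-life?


t½ = ln2/k = 0.693147/(1.6×10^-3 s^-1)
= 433.2 s

433.2 s


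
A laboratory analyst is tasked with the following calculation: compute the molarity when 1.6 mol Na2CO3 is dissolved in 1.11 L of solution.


M = n/V = 1.6/1.11 = 1.441 mol/L

1.441 M


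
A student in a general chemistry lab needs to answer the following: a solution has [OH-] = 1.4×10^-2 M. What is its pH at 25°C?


pOH = -log10([OH-]) = -log10(1.4×10^-2)
= 2 - log10(1.4) = 1.85
pH = 14 - pOH = 14 - 1.85 = 12.15

12.15


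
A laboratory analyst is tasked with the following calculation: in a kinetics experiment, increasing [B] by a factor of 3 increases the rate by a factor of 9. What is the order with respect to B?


rate ∝ [B]^n
3^n = 9 → n = 2
Order in B: 2

2


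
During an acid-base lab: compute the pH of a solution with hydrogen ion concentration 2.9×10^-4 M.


pH = -log10([H+]) = -log10(2.9×10^-4)
= 4 - log10(2.9)
= 4 - 0.46
= 3.54

3.54


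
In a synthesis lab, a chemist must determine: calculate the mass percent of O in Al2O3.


M(Al2O3) = 2×26.98 + 3×16.0 = 101.96 g/mol
Mass of O = 3 × 16.0 = 48.00 g/mol
% O = 48.00/101.96 × 100 = 47.08%

47.08%


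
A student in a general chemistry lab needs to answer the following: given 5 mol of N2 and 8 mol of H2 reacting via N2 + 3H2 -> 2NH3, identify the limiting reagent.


Mole ratio available / coefficient:
  N2: 5/1 = 5.000
  H2: 8/3 = 2.667
Smaller ratio is limiting.

H2


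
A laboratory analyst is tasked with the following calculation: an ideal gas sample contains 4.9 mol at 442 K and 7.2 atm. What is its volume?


PV = nRT  (R = 0.08206 L·atm/(mol·K))
V = nRT/P = 4.9×0.08206×442/7.2
= 24.684 L

24.684 L


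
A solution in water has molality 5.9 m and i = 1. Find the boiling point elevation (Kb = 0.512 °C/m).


ΔTb = Kb × m × i
= 0.512 × 5.9 × 1
= 3.0208 °C

3.0208 °C


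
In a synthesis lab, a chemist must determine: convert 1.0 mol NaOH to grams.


M(NaOH) = 40.0 g/mol
mass = n × M = 1.0 × 40.0 = 40.00 g

40.00 g


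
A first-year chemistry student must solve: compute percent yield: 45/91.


% yield = actual/theoretical × 100
= 45/91 × 100
= 49.45%

49.45%


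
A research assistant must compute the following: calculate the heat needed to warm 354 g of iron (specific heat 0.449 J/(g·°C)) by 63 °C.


q = mcΔT = 354 × 0.449 × 63
= 10013.60 J

10013.60 J


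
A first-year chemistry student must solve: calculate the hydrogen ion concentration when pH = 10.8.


[H+] = 10^(-pH) = 10^(-10.8)
= 1.58×10^-11 M

1.58×10^-11 M


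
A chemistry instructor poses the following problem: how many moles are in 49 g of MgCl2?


M(MgCl2) = 95.21 g/mol
n = mass/M = 49/95.21 = 0.5147 mol

0.5147 mol


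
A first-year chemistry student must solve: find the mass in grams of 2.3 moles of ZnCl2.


M(ZnCl2) = 136.28 g/mol
mass = n × M = 2.3 × 136.28 = 313.44 g

313.44 g


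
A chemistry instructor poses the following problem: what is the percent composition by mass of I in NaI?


M(NaI) = 1×22.99 + 1×126.9 = 149.89 g/mol
Mass of I = 1 × 126.9 = 126.90 g/mol
% I = 126.90/149.89 × 100 = 84.66%

84.66%


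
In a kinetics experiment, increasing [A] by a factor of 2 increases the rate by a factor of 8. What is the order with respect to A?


rate ∝ [A]^n
2^n = 8 → n = 3
Order in A: 3

3


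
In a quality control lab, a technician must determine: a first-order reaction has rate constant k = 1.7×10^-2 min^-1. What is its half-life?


t½ = ln2/k = 0.693147/(1.7×10^-2 min^-1)
= 40.77 min

40.77 min


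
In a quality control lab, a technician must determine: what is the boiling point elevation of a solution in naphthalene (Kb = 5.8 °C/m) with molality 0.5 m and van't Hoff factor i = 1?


ΔTb = Kb × m × i
= 5.8 × 0.5 × 1
= 2.9 °C

2.9 °C


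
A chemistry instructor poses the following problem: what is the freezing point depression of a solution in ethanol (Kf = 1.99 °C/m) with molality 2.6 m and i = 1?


ΔTf = Kf × m × i
= 1.99 × 2.6 × 1
= 5.174 °C

5.174 °C


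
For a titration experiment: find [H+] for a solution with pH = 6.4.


[H+] = 10^(-pH) = 10^(-6.4)
= 3.98×10^-7 M

3.98×10^-7 M


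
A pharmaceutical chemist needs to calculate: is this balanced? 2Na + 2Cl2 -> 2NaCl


Equation: 2Na + 2Cl2 -> 2NaCl
Check atoms: Cl: 4≠2, Na: 2=2
Not balanced

No, not balanced


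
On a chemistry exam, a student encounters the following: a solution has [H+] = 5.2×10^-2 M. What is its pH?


pH = -log10([H+]) = -log10(5.2×10^-2)
= 2 - log10(5.2)
= 2 - 0.72
= 1.28

1.28


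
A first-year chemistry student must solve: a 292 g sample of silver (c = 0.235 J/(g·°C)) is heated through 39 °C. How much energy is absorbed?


q = mcΔT = 292 × 0.235 × 39
= 2676.18 J

2676.18 J


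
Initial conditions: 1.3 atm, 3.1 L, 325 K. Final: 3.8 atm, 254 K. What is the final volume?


P1V1/T1 = P2V2/T2
V2 = P1V1T2/(T1P2)
= 1.3×3.1×254/(325×3.8)
= 0.829 L

0.829 L


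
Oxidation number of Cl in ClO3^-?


x + 3(-2) = -1, so x = +5
Oxidation number: +5

+5


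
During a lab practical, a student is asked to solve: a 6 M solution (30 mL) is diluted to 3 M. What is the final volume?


C1V1 = C2V2
6 × 30 = 3 × V2
V2 = 180/3 = 60.0 mL

60.0 mL


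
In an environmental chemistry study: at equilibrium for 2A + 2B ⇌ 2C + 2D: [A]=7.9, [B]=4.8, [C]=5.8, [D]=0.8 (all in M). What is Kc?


Kc = [C]^2[D]^2/([A]^2[B]^2)
= (5.8^2 × 0.8^2)/(7.9^2 × 4.8^2)
= 21.5296/1437.9264
= 0.01497

0.01497


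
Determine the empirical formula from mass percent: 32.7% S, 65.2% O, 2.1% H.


Assume 100 g sample. Moles of each element:
  S: 32.7/32.07 = 1.02 mol
  O: 65.2/16.0 = 4.075 mol
  H: 2.1/1.008 = 2.083 mol
Divide by smallest (1.02):
  S: 1.02/1.02 = 1.0
  O: 4.075/1.02 = 4.0
  H: 2.083/1.02 = 2.04
Empirical formula: H2SO4

H2SO4


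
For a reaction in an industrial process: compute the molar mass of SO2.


M(SO2) = 1×32.07 + 2×16.0
= 32.07 + 32.0
= 64.07 g/mol

64.07 g/mol


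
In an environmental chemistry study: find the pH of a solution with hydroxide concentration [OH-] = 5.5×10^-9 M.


pOH = -log10([OH-]) = -log10(5.5×10^-9)
= 9 - log10(5.5) = 8.26
pH = 14 - pOH = 14 - 8.26 = 5.74

5.74


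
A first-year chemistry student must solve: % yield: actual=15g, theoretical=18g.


% yield = actual/theoretical × 100
= 15/18 × 100
= 83.33%

83.33%


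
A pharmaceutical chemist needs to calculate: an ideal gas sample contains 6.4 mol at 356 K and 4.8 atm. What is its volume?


PV = nRT  (R = 0.08206 L·atm/(mol·K))
V = nRT/P = 6.4×0.08206×356/4.8
= 38.951 L

38.951 L


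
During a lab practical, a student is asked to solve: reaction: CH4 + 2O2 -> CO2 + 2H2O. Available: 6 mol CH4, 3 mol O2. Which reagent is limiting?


Mole ratio available / coefficient:
  CH4: 6/1 = 6.000
  O2: 3/2 = 1.500
Smaller ratio is limiting.

O2


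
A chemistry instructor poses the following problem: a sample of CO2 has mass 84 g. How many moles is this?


M(CO2) = 44.01 g/mol
n = mass/M = 84/44.01 = 1.9087 mol

1.9087 mol


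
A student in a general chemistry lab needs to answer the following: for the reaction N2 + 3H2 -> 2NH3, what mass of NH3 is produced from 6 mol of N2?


Mole ratio NH3:N2 = 2:1
n(NH3) = 6 × 2/1 = 12.000 mol
mass = 12.000 × 17.03 = 204.36 g

204.36 g


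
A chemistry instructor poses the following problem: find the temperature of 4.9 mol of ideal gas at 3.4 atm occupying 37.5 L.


PV = nRT  (R = 0.08206 L·atm/(mol·K))
T = PV/(nR) = 3.4×37.5/(4.9×0.08206)
= 127.50/0.402094
= 317.09 K

317.09 K


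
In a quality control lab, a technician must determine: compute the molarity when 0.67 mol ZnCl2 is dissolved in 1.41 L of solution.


M = n/V = 0.67/1.41 = 0.475 mol/L

0.475 M


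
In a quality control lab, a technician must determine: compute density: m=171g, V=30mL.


ρ = mass/volume
= 171/30
= 5.7 g/mL

5.7 g/mL


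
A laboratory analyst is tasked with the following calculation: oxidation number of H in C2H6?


H is +1 with nonmetals
Oxidation number: +1

+1


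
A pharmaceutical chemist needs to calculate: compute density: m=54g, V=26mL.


ρ = mass/volume
= 54/26
= 2.077 g/mL

2.077 g/mL


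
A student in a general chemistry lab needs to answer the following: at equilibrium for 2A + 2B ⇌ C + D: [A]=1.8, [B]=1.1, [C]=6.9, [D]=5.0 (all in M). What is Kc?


Kc = [C][D]/([A]^2[B]^2)
= (6.9^1 × 5.0^1)/(1.8^2 × 1.1^2)
= 34.5/3.9204
= 8.800

8.800


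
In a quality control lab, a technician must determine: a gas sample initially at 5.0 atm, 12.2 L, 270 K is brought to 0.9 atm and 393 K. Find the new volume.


P1V1/T1 = P2V2/T2
V2 = P1V1T2/(T1P2)
= 5.0×12.2×393/(270×0.9)
= 98.654 L

98.654 L


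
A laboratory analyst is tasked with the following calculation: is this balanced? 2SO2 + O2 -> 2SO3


Equation: 2SO2 + O2 -> 2SO3
Check atoms: O: 6=6, S: 2=2
Balanced

Yes, balanced


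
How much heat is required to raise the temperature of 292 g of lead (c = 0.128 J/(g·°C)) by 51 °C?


q = mcΔT = 292 × 0.128 × 51
= 1906.18 J

1906.18 J


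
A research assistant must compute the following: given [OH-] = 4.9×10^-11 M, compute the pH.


pOH = -log10([OH-]) = -log10(4.9×10^-11)
= 11 - log10(4.9) = 10.31
pH = 14 - pOH = 14 - 10.31 = 3.69

3.69


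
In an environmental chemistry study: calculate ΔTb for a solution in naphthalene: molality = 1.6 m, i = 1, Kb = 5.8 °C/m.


ΔTb = Kb × m × i
= 5.8 × 1.6 × 1
= 9.28 °C

9.28 °C


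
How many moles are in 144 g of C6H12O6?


M(C6H12O6) = 180.16 g/mol
n = mass/M = 144/180.16 = 0.7993 mol

0.7993 mol


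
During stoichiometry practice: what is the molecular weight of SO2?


M(SO2) = 1×32.07 + 2×16.0
= 32.07 + 32.0
= 64.07 g/mol

64.07 g/mol


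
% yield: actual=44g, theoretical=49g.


% yield = actual/theoretical × 100
= 44/49 × 100
= 89.8%

89.8%


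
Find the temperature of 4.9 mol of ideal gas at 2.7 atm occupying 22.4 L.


PV = nRT  (R = 0.08206 L·atm/(mol·K))
T = PV/(nR) = 2.7×22.4/(4.9×0.08206)
= 60.48/0.402094
= 150.41 K

150.41 K


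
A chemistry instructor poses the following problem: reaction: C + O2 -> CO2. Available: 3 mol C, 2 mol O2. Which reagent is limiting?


Mole ratio available / coefficient:
  C: 3/1 = 3.000
  O2: 2/1 = 2.000
Smaller ratio is limiting.

O2


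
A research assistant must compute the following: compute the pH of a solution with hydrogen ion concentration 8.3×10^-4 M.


pH = -log10([H+]) = -log10(8.3×10^-4)
= 4 - log10(8.3)
= 4 - 0.92
= 3.08

3.08


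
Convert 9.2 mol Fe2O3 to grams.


M(Fe2O3) = 159.7 g/mol
mass = n × M = 9.2 × 159.7 = 1469.24 g

1469.24 g


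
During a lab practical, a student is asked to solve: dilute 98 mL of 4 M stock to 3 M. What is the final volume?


C1V1 = C2V2
4 × 98 = 3 × V2
V2 = 392/3 = 130.67 mL

130.67 mL


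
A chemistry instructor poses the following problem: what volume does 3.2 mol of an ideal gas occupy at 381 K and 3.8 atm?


PV = nRT  (R = 0.08206 L·atm/(mol·K))
V = nRT/P = 3.2×0.08206×381/3.8
= 26.328 L

26.328 L


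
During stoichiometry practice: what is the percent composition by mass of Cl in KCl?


M(KCl) = 1×39.1 + 1×35.45 = 74.55 g/mol
Mass of Cl = 1 × 35.45 = 35.45 g/mol
% Cl = 35.45/74.55 × 100 = 47.55%

47.55%


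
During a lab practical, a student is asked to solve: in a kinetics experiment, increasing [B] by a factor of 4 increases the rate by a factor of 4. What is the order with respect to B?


rate ∝ [B]^n
4^n = 4 → n = 1
Order in B: 1

1


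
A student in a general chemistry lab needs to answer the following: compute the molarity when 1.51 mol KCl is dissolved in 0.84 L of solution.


M = n/V = 1.51/0.84 = 1.798 mol/L

1.798 M


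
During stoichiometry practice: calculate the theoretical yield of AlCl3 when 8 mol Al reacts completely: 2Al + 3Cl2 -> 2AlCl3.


Mole ratio AlCl3:Al = 2:2
n(AlCl3) = 8 × 2/2 = 8.000 mol
mass = 8.000 × 133.33 = 1066.64 g

1066.64 g


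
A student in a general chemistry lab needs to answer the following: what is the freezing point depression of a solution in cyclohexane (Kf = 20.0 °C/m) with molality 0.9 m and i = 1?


ΔTf = Kf × m × i
= 20.0 × 0.9 × 1
= 18.0 °C

18.0 °C


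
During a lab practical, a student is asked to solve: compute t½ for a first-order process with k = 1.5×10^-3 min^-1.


t½ = ln2/k = 0.693147/(1.5×10^-3 min^-1)
= 462.1 min

462.1 min


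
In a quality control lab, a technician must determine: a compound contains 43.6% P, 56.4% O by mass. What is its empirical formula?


Assume 100 g sample. Moles of each element:
  P: 43.6/30.97 = 1.408 mol
  O: 56.4/16.0 = 3.525 mol
Divide by smallest (1.408):
  P: 1.408/1.408 = 1.0
  O: 3.525/1.408 = 2.5
Multiply all ratios by 2 to obtain whole numbers.
Empirical formula: P2O5

P2O5


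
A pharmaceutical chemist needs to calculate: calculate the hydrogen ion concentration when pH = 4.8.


[H+] = 10^(-pH) = 10^(-4.8)
= 1.58×10^-5 M

1.58×10^-5 M


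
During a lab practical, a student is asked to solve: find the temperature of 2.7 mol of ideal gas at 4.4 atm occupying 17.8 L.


PV = nRT  (R = 0.08206 L·atm/(mol·K))
T = PV/(nR) = 4.4×17.8/(2.7×0.08206)
= 78.32/0.221562
= 353.49 K

353.49 K


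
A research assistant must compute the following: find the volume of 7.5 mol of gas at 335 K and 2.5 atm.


PV = nRT  (R = 0.08206 L·atm/(mol·K))
V = nRT/P = 7.5×0.08206×335/2.5
= 82.47 L

82.47 L


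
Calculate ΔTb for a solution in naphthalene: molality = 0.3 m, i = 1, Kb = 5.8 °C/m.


ΔTb = Kb × m × i
= 5.8 × 0.3 × 1
= 1.74 °C

1.74 °C


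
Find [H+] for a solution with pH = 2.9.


[H+] = 10^(-pH) = 10^(-2.9)
= 1.26×10^-3 M

1.26×10^-3 M


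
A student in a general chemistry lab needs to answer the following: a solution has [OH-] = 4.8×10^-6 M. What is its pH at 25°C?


pOH = -log10([OH-]) = -log10(4.8×10^-6)
= 6 - log10(4.8) = 5.32
pH = 14 - pOH = 14 - 5.32 = 8.68

8.68


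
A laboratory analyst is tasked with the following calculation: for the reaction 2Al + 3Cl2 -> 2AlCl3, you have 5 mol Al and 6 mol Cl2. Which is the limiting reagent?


Mole ratio available / coefficient:
  Al: 5/2 = 2.500
  Cl2: 6/3 = 2.000
Smaller ratio is limiting.

Cl2


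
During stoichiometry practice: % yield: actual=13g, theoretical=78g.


% yield = actual/theoretical × 100
= 13/78 × 100
= 16.67%

16.67%


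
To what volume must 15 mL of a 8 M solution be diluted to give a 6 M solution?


C1V1 = C2V2
8 × 15 = 6 × V2
V2 = 120/6 = 20.0 mL

20.0 mL


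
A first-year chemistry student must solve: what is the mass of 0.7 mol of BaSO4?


M(BaSO4) = 233.4 g/mol
mass = n × M = 0.7 × 233.4 = 163.38 g

163.38 g


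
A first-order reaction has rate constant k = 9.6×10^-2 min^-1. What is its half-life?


t½ = ln2/k = 0.693147/(9.6×10^-2 min^-1)
= 7.220 min

7.220 min


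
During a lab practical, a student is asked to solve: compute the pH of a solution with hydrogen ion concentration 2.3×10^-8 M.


pH = -log10([H+]) = -log10(2.3×10^-8)
= 8 - log10(2.3)
= 8 - 0.36
= 7.64

7.64


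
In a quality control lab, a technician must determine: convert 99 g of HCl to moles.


M(HCl) = 36.46 g/mol
n = mass/M = 99/36.46 = 2.7153 mol

2.7153 mol


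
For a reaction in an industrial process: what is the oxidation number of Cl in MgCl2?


halide: -1
Oxidation number: -1

-1


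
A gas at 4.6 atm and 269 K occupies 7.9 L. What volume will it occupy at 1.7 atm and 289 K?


P1V1/T1 = P2V2/T2
V2 = P1V1T2/(T1P2)
= 4.6×7.9×289/(269×1.7)
= 22.966 L

22.966 L


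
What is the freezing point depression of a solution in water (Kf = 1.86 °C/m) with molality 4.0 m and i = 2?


ΔTf = Kf × m × i
= 1.86 × 4.0 × 2
= 14.88 °C

14.88 °C


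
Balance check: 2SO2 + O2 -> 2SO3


Equation: 2SO2 + O2 -> 2SO3
Check atoms: O: 6=6, S: 2=2
Balanced

Yes, balanced


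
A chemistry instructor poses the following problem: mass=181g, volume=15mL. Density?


ρ = mass/volume
= 181/15
= 12.067 g/mL

12.067 g/mL


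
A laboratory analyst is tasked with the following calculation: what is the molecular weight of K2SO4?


M(K2SO4) = 2×39.1 + 1×32.07 + 4×16.0
= 78.2 + 32.07 + 64.0
= 174.27 g/mol

174.27 g/mol


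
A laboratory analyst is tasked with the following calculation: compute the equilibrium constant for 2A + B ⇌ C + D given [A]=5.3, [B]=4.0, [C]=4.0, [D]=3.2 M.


Kc = [C][D]/([A]^2[B])
= (4.0^1 × 3.2^1)/(5.3^2 × 4.0^1)
= 12.8/112.36
= 0.1139

0.1139


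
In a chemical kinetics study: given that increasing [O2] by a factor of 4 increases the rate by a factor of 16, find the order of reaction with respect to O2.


rate ∝ [O2]^n
4^n = 16 → n = 2
Order in O2: 2

2


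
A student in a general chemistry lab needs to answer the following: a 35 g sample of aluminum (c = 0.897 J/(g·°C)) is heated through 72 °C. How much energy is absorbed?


q = mcΔT = 35 × 0.897 × 72
= 2260.44 J

2260.44 J
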